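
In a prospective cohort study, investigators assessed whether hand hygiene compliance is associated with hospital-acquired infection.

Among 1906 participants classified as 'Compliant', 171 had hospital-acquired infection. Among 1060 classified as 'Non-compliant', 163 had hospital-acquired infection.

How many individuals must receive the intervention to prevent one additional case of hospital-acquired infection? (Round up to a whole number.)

Risk in treated group = 171/1906 = 0.08972; risk in control = 163/1060 = 0.15377.
Absolute risk reduction = 0.15377 − 0.08972 = 0.06406
NNT = 1 / ARR = 1 / 0.06406 = 15.611 → round up → 16

16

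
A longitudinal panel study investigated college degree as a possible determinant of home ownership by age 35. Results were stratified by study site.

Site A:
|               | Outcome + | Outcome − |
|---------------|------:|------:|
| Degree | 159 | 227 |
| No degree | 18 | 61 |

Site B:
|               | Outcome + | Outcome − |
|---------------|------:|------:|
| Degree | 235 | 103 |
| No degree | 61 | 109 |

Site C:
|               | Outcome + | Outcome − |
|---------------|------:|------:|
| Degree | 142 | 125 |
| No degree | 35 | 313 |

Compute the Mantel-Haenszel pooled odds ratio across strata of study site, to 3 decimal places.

5.078

OR_MH = Σ(aᵢdᵢ/nᵢ) / Σ(bᵢcᵢ/nᵢ), where nᵢ is the stratum total.
Stratum 1 (Site A): n = 465; a·d/n = 159·61/465 = 20.8581; b·c/n = 227·18/465 = 8.7871
Stratum 2 (Site B): n = 508; a·d/n = 235·109/508 = 50.4232; b·c/n = 103·61/508 = 12.3681
Stratum 3 (Site C): n = 615; a·d/n = 142·313/615 = 72.2699; b·c/n = 125·35/615 = 7.1138
OR_MH = (20.8581 + 50.4232 + 72.2699) / (8.7871 + 12.3681 + 7.1138) = 143.5512 / 28.2690 = 5.07804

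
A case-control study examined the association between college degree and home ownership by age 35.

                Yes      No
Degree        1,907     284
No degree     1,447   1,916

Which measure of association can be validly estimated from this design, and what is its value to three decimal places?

8.891

Cells: a = 1907, b = 284, c = 1447, d = 1916.
This is a case-control study: participants were sampled on outcome status, so risks in the source population cannot be estimated directly — relative risk is not valid here. The odds ratio is the appropriate measure.
OR = (a·d)/(b·c) = (1907 × 1916) / (284 × 1447) = 3653812 / 410948 = 8.89118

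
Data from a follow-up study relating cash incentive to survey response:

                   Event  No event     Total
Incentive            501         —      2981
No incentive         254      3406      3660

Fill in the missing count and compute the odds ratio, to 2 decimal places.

The missing cell is in the exposed row: 2981 − 501 = 2480.
So a = 501, b = 2480, c = 254, d = 3406.
OR = (a·d)/(b·c) = (501 × 3406) / (2480 × 254) = 1706406 / 629920 = 2.70892

2.71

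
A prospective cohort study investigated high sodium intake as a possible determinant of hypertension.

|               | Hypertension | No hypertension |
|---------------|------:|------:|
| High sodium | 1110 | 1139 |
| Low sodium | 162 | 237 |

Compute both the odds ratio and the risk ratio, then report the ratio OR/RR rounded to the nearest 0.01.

Cells: a = 1110, b = 1139, c = 162, d = 237.
OR = (1110·237)/(1139·162) = 263070/184518 = 1.42571
Risk in exposed = 1110/2249 = 0.49355; risk in unexposed = 162/399 = 0.40602; RR = 1.21560
OR/RR = 1.42571 / 1.21560 = 1.17285
The outcome is not rare, so the OR lies further from 1 than the RR.

1.17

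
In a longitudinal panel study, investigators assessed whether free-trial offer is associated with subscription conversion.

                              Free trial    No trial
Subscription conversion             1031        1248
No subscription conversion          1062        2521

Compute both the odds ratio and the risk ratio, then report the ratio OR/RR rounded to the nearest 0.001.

1.318

Reading the table with exposure as columns: a = 1031 (Free trial, case), b = 1062 (Free trial, non-case), c = 1248 (No trial, case), d = 2521.
OR = (1031·2521)/(1062·1248) = 2599151/1325376 = 1.96107
Risk in exposed = 1031/2093 = 0.49259; risk in unexposed = 1248/3769 = 0.33112; RR = 1.48765
OR/RR = 1.96107 / 1.48765 = 1.31823
The outcome is not rare, so the OR lies further from 1 than the RR.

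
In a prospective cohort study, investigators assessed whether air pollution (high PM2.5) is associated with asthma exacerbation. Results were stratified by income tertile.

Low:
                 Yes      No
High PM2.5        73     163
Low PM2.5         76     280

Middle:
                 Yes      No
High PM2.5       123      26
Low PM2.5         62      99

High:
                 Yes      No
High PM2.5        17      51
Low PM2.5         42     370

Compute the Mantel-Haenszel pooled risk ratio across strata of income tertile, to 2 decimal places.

RR_MH = Σ(aᵢ·n₀ᵢ/nᵢ) / Σ(cᵢ·n₁ᵢ/nᵢ), with n₁ᵢ = aᵢ+bᵢ (exposed), n₀ᵢ = cᵢ+dᵢ (unexposed), nᵢ = n₁ᵢ+n₀ᵢ.
Stratum 1 (Low): n₁ = 236, n₀ = 356, n = 592; a·n₀/n = 73·356/592 = 43.8986; c·n₁/n = 76·236/592 = 30.2973
Stratum 2 (Middle): n₁ = 149, n₀ = 161, n = 310; a·n₀/n = 123·161/310 = 63.8806; c·n₁/n = 62·149/310 = 29.8000
Stratum 3 (High): n₁ = 68, n₀ = 412, n = 480; a·n₀/n = 17·412/480 = 14.5917; c·n₁/n = 42·68/480 = 5.9500
RR_MH = (43.8986 + 63.8806 + 14.5917) / (30.2973 + 29.8000 + 5.9500) = 122.3710 / 66.0473 = 1.85278

1.85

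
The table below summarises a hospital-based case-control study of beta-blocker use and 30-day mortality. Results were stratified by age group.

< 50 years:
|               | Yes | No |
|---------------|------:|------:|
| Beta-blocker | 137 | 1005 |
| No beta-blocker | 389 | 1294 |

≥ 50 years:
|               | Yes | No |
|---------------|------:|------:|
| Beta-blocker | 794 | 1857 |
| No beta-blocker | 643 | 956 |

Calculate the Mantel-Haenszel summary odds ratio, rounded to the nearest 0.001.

OR_MH = Σ(aᵢdᵢ/nᵢ) / Σ(bᵢcᵢ/nᵢ), where nᵢ is the stratum total.
Stratum 1 (< 50 years): n = 2825; a·d/n = 137·1294/2825 = 62.7533; b·c/n = 1005·389/2825 = 138.3876
Stratum 2 (≥ 50 years): n = 4250; a·d/n = 794·956/4250 = 178.6033; b·c/n = 1857·643/4250 = 280.9532
OR_MH = (62.7533 + 178.6033) / (138.3876 + 280.9532) = 241.3566 / 419.3408 = 0.57556

0.576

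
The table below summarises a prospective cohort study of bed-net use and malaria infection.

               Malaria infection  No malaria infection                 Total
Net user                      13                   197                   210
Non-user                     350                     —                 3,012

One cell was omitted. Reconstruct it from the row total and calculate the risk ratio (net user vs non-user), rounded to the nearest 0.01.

0.53

The missing cell is in the unexposed row: 3012 − 350 = 2662.
So a = 13, b = 197, c = 350, d = 2662.
RR = [a/(a+b)] / [c/(c+d)] = (13/210) / (350/3012) = 0.06190/0.11620 = 0.53273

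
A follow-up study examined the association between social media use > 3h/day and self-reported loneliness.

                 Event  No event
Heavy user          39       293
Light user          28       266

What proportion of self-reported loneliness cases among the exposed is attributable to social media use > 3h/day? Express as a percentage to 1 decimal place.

Cells: a = 39, b = 293, c = 28, d = 266.
Risk in exposed = 39/332 = 0.11747; risk in unexposed = 28/294 = 0.09524.
RR = 0.11747/0.09524 = 1.23343
AR% = (RR − 1)/RR × 100 = (1.23343 − 1)/1.23343 × 100 = 18.9255%

18.9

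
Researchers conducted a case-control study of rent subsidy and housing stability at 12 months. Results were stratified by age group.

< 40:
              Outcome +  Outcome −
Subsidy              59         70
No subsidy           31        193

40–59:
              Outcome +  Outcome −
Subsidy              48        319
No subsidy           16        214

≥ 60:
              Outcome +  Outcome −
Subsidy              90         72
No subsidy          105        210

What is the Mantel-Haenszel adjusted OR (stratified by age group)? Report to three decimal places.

OR_MH = Σ(aᵢdᵢ/nᵢ) / Σ(bᵢcᵢ/nᵢ), where nᵢ is the stratum total.
Stratum 1 (< 40): n = 353; a·d/n = 59·193/353 = 32.2578; b·c/n = 70·31/353 = 6.1473
Stratum 2 (40–59): n = 597; a·d/n = 48·214/597 = 17.2060; b·c/n = 319·16/597 = 8.5494
Stratum 3 (≥ 60): n = 477; a·d/n = 90·210/477 = 39.6226; b·c/n = 72·105/477 = 15.8491
OR_MH = (32.2578 + 17.2060 + 39.6226) / (6.1473 + 8.5494 + 15.8491) = 89.0865 / 30.5458 = 2.91649

2.916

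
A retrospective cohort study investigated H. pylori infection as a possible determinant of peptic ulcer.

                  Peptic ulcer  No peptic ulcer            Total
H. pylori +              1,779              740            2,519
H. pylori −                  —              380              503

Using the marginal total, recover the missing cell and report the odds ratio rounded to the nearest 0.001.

7.427

The missing cell is in the unexposed row: 503 − 380 = 123.
So a = 1779, b = 740, c = 123, d = 380.
OR = (a·d)/(b·c) = (1779 × 380) / (740 × 123) = 676020 / 91020 = 7.42716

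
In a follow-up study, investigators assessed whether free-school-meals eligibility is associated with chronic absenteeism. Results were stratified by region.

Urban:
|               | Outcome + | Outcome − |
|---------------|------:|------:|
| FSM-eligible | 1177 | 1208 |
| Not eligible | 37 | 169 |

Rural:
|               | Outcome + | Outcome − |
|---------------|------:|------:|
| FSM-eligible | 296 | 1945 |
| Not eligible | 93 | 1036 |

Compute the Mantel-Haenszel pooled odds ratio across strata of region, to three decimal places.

OR_MH = Σ(aᵢdᵢ/nᵢ) / Σ(bᵢcᵢ/nᵢ), where nᵢ is the stratum total.
Stratum 1 (Urban): n = 2591; a·d/n = 1177·169/2591 = 76.7707; b·c/n = 1208·37/2591 = 17.2505
Stratum 2 (Rural): n = 3370; a·d/n = 296·1036/3370 = 90.9958; b·c/n = 1945·93/3370 = 53.6751
OR_MH = (76.7707 + 90.9958) / (17.2505 + 53.6751) = 167.7666 / 70.9256 = 2.36539

2.365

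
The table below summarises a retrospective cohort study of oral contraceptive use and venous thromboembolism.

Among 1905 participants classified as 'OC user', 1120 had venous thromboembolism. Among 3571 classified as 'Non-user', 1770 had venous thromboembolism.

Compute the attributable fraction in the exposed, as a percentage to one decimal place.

15.7

From the description: a = 1120, b = 785, c = 1770, d = 1801.
Risk in exposed = 1120/1905 = 0.58793; risk in unexposed = 1770/3571 = 0.49566.
RR = 0.58793/0.49566 = 1.18615
AR% = (RR − 1)/RR × 100 = (1.18615 − 1)/1.18615 × 100 = 15.6936%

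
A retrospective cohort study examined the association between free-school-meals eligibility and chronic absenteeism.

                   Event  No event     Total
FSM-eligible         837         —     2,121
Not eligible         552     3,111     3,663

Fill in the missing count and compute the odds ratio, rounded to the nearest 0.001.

The missing cell is in the exposed row: 2121 − 837 = 1284.
So a = 837, b = 1284, c = 552, d = 3111.
OR = (a·d)/(b·c) = (837 × 3111) / (1284 × 552) = 2603907 / 708768 = 3.67385

3.674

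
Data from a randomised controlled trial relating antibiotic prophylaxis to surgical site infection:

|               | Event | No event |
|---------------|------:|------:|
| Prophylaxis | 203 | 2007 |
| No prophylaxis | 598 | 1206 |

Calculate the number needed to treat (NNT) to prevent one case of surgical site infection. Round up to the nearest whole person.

Risk in treated group = 203/2210 = 0.09186; risk in control = 598/1804 = 0.33149.
Absolute risk reduction = 0.33149 − 0.09186 = 0.23963
NNT = 1 / ARR = 1 / 0.23963 = 4.173 → round up → 5

5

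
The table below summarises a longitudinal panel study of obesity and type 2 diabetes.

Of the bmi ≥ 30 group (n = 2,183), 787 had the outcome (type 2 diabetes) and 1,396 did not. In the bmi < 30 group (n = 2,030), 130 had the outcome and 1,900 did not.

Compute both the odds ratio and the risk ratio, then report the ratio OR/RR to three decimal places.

1.464

From the description: a = 787, b = 1396, c = 130, d = 1900.
OR = (787·1900)/(1396·130) = 1495300/181480 = 8.23948
Risk in exposed = 787/2183 = 0.36051; risk in unexposed = 130/2030 = 0.06404; RR = 5.62955
OR/RR = 8.23948 / 5.62955 = 1.46361
The outcome is not rare, so the OR lies further from 1 than the RR.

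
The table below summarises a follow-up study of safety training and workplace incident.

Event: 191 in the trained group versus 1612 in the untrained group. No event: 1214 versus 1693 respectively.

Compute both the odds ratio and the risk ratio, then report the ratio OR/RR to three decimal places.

From the description: a = 191, b = 1214, c = 1612, d = 1693.
OR = (191·1693)/(1214·1612) = 323363/1956968 = 0.16524
Risk in exposed = 191/1405 = 0.13594; risk in unexposed = 1612/3305 = 0.48775; RR = 0.27872
OR/RR = 0.16524 / 0.27872 = 0.59285
The outcome is not rare, so the OR lies further from 1 than the RR.

0.593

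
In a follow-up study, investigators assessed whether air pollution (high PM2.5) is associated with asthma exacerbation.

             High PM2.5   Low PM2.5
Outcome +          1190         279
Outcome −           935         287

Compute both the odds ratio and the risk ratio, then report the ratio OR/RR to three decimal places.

Reading the table with exposure as columns: a = 1190 (High PM2.5, case), b = 935 (High PM2.5, non-case), c = 279 (Low PM2.5, case), d = 287.
OR = (1190·287)/(935·279) = 341530/260865 = 1.30922
Risk in exposed = 1190/2125 = 0.56000; risk in unexposed = 279/566 = 0.49293; RR = 1.13606
OR/RR = 1.30922 / 1.13606 = 1.15243
The outcome is not rare, so the OR lies further from 1 than the RR.

1.152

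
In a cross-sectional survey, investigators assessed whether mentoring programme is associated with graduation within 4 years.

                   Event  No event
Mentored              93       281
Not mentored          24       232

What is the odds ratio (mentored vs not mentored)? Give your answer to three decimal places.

Cells: a = 93, b = 281, c = 24, d = 232.
OR = (a·d)/(b·c) = (93 × 232) / (281 × 24) = 21576 / 6744 = 3.19929
The odds of graduation within 4 years are about 3.20 times as high in the mentored group.

3.199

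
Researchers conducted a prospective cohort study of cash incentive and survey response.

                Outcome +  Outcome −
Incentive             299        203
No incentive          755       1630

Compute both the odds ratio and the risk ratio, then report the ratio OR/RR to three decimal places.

1.690

Cells: a = 299, b = 203, c = 755, d = 1630.
OR = (299·1630)/(203·755) = 487370/153265 = 3.17992
Risk in exposed = 299/502 = 0.59562; risk in unexposed = 755/2385 = 0.31656; RR = 1.88152
OR/RR = 3.17992 / 1.88152 = 1.69008
The outcome is not rare, so the OR lies further from 1 than the RR.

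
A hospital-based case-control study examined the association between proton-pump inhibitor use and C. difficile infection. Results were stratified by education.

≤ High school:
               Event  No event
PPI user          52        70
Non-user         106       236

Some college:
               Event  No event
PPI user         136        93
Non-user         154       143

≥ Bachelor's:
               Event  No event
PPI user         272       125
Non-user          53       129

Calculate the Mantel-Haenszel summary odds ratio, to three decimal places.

OR_MH = Σ(aᵢdᵢ/nᵢ) / Σ(bᵢcᵢ/nᵢ), where nᵢ is the stratum total.
Stratum 1 (≤ High school): n = 464; a·d/n = 52·236/464 = 26.4483; b·c/n = 70·106/464 = 15.9914
Stratum 2 (Some college): n = 526; a·d/n = 136·143/526 = 36.9734; b·c/n = 93·154/526 = 27.2281
Stratum 3 (≥ Bachelor's): n = 579; a·d/n = 272·129/579 = 60.6010; b·c/n = 125·53/579 = 11.4421
OR_MH = (26.4483 + 36.9734 + 60.6010) / (15.9914 + 27.2281 + 11.4421) = 124.0227 / 54.6617 = 2.26892

2.269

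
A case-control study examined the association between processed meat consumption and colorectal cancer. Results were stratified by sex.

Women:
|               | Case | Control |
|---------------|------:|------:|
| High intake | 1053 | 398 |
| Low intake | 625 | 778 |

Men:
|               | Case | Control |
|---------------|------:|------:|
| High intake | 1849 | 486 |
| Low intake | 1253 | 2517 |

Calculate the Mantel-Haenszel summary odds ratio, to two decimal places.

OR_MH = Σ(aᵢdᵢ/nᵢ) / Σ(bᵢcᵢ/nᵢ), where nᵢ is the stratum total.
Stratum 1 (Women): n = 2854; a·d/n = 1053·778/2854 = 287.0477; b·c/n = 398·625/2854 = 87.1584
Stratum 2 (Men): n = 6105; a·d/n = 1849·2517/6105 = 762.3150; b·c/n = 486·1253/6105 = 99.7474
OR_MH = (287.0477 + 762.3150) / (87.1584 + 99.7474) = 1049.3626 / 186.9058 = 5.61439

5.61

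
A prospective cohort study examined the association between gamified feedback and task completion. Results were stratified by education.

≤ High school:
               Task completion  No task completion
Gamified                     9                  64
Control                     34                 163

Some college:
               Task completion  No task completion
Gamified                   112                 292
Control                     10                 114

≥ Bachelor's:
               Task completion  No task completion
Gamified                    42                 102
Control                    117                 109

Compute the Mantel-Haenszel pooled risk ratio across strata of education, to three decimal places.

RR_MH = Σ(aᵢ·n₀ᵢ/nᵢ) / Σ(cᵢ·n₁ᵢ/nᵢ), with n₁ᵢ = aᵢ+bᵢ (exposed), n₀ᵢ = cᵢ+dᵢ (unexposed), nᵢ = n₁ᵢ+n₀ᵢ.
Stratum 1 (≤ High school): n₁ = 73, n₀ = 197, n = 270; a·n₀/n = 9·197/270 = 6.5667; c·n₁/n = 34·73/270 = 9.1926
Stratum 2 (Some college): n₁ = 404, n₀ = 124, n = 528; a·n₀/n = 112·124/528 = 26.3030; c·n₁/n = 10·404/528 = 7.6515
Stratum 3 (≥ Bachelor's): n₁ = 144, n₀ = 226, n = 370; a·n₀/n = 42·226/370 = 25.6541; c·n₁/n = 117·144/370 = 45.5351
RR_MH = (6.5667 + 26.3030 + 25.6541) / (9.1926 + 7.6515 + 45.5351) = 58.5238 / 62.3792 = 0.93819

0.938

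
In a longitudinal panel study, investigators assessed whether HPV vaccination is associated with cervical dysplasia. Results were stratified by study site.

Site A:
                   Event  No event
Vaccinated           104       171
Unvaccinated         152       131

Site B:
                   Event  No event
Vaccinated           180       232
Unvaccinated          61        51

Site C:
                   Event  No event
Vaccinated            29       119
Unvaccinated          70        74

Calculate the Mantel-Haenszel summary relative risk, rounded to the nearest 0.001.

0.666

RR_MH = Σ(aᵢ·n₀ᵢ/nᵢ) / Σ(cᵢ·n₁ᵢ/nᵢ), with n₁ᵢ = aᵢ+bᵢ (exposed), n₀ᵢ = cᵢ+dᵢ (unexposed), nᵢ = n₁ᵢ+n₀ᵢ.
Stratum 1 (Site A): n₁ = 275, n₀ = 283, n = 558; a·n₀/n = 104·283/558 = 52.7455; c·n₁/n = 152·275/558 = 74.9104
Stratum 2 (Site B): n₁ = 412, n₀ = 112, n = 524; a·n₀/n = 180·112/524 = 38.4733; c·n₁/n = 61·412/524 = 47.9618
Stratum 3 (Site C): n₁ = 148, n₀ = 144, n = 292; a·n₀/n = 29·144/292 = 14.3014; c·n₁/n = 70·148/292 = 35.4795
RR_MH = (52.7455 + 38.4733 + 14.3014) / (74.9104 + 47.9618 + 35.4795) = 105.5202 / 158.3517 = 0.66637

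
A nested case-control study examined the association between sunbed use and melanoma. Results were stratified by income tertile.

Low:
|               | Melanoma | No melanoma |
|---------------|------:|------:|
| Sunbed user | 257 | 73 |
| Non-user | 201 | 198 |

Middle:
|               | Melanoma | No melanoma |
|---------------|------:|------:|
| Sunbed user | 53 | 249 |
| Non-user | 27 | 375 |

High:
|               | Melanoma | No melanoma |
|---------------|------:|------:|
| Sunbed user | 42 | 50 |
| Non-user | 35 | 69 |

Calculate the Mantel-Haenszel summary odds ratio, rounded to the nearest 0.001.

2.922

OR_MH = Σ(aᵢdᵢ/nᵢ) / Σ(bᵢcᵢ/nᵢ), where nᵢ is the stratum total.
Stratum 1 (Low): n = 729; a·d/n = 257·198/729 = 69.8025; b·c/n = 73·201/729 = 20.1276
Stratum 2 (Middle): n = 704; a·d/n = 53·375/704 = 28.2315; b·c/n = 249·27/704 = 9.5497
Stratum 3 (High): n = 196; a·d/n = 42·69/196 = 14.7857; b·c/n = 50·35/196 = 8.9286
OR_MH = (69.8025 + 28.2315 + 14.7857) / (20.1276 + 9.5497 + 8.9286) = 112.8197 / 38.6059 = 2.92235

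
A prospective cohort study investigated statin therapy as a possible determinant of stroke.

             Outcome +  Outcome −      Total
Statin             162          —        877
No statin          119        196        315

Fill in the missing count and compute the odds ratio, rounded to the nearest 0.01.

0.37

The missing cell is in the exposed row: 877 − 162 = 715.
So a = 162, b = 715, c = 119, d = 196.
OR = (a·d)/(b·c) = (162 × 196) / (715 × 119) = 31752 / 85085 = 0.37318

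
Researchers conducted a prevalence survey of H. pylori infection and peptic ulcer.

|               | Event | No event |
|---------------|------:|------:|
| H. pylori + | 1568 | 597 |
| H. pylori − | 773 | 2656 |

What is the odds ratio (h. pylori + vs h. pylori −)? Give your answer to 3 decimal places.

9.024

Cells: a = 1568, b = 597, c = 773, d = 2656.
OR = (a·d)/(b·c) = (1568 × 2656) / (597 × 773) = 4164608 / 461481 = 9.02444
The odds of peptic ulcer are about 9.02 times as high in the h. pylori + group.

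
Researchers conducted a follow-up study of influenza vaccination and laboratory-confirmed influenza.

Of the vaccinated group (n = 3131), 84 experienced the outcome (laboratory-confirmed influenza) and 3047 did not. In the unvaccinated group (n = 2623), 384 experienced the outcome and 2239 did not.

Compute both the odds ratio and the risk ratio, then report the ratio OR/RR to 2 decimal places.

0.88

From the description: a = 84, b = 3047, c = 384, d = 2239.
OR = (84·2239)/(3047·384) = 188076/1170048 = 0.16074
Risk in exposed = 84/3131 = 0.02683; risk in unexposed = 384/2623 = 0.14640; RR = 0.18326
OR/RR = 0.16074 / 0.18326 = 0.87713
The outcome is not rare, so the OR lies further from 1 than the RR.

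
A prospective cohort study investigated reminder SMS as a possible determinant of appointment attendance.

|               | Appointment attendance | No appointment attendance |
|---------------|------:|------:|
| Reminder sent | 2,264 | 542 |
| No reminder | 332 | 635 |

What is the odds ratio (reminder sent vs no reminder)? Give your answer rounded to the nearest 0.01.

7.99

Cells: a = 2264, b = 542, c = 332, d = 635.
OR = (a·d)/(b·c) = (2264 × 635) / (542 × 332) = 1437640 / 179944 = 7.98937
The odds of appointment attendance are about 7.99 times as high in the reminder sent group.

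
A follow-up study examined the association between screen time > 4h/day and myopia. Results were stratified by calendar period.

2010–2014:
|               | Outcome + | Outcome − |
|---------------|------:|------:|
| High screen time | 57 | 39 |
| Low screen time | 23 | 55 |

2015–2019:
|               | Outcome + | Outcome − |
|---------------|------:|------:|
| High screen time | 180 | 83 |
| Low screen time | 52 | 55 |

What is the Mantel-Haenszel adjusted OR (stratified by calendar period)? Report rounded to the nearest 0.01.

OR_MH = Σ(aᵢdᵢ/nᵢ) / Σ(bᵢcᵢ/nᵢ), where nᵢ is the stratum total.
Stratum 1 (2010–2014): n = 174; a·d/n = 57·55/174 = 18.0172; b·c/n = 39·23/174 = 5.1552
Stratum 2 (2015–2019): n = 370; a·d/n = 180·55/370 = 26.7568; b·c/n = 83·52/370 = 11.6649
OR_MH = (18.0172 + 26.7568) / (5.1552 + 11.6649) = 44.7740 / 16.8200 = 2.66194

2.66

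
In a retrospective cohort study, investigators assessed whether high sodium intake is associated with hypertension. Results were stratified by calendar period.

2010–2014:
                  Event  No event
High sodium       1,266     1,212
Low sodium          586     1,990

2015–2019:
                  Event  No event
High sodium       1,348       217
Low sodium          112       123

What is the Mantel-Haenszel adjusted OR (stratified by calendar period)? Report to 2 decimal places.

OR_MH = Σ(aᵢdᵢ/nᵢ) / Σ(bᵢcᵢ/nᵢ), where nᵢ is the stratum total.
Stratum 1 (2010–2014): n = 5054; a·d/n = 1266·1990/5054 = 498.4844; b·c/n = 1212·586/5054 = 140.5287
Stratum 2 (2015–2019): n = 1800; a·d/n = 1348·123/1800 = 92.1133; b·c/n = 217·112/1800 = 13.5022
OR_MH = (498.4844 + 92.1133) / (140.5287 + 13.5022) = 590.5977 / 154.0309 = 3.83428

3.83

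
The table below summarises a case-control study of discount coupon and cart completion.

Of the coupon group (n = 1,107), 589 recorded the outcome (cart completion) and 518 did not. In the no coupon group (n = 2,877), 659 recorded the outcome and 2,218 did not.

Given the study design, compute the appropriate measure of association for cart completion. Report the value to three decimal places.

3.827

From the description: a = 589, b = 518, c = 659, d = 2218.
This is a case-control study: participants were sampled on outcome status, so risks in the source population cannot be estimated directly — relative risk is not valid here. The odds ratio is the appropriate measure.
OR = (a·d)/(b·c) = (589 × 2218) / (518 × 659) = 1306402 / 341362 = 3.82703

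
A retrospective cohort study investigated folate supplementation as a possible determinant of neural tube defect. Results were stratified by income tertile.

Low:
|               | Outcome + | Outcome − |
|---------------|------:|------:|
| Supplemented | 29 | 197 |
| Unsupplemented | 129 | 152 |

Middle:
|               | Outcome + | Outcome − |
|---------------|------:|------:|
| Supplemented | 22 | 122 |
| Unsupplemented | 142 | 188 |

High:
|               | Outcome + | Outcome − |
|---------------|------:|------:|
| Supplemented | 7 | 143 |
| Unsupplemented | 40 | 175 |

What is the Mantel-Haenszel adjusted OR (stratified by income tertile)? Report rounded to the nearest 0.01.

0.20

OR_MH = Σ(aᵢdᵢ/nᵢ) / Σ(bᵢcᵢ/nᵢ), where nᵢ is the stratum total.
Stratum 1 (Low): n = 507; a·d/n = 29·152/507 = 8.6943; b·c/n = 197·129/507 = 50.1243
Stratum 2 (Middle): n = 474; a·d/n = 22·188/474 = 8.7257; b·c/n = 122·142/474 = 36.5485
Stratum 3 (High): n = 365; a·d/n = 7·175/365 = 3.3562; b·c/n = 143·40/365 = 15.6712
OR_MH = (8.6943 + 8.7257 + 3.3562) / (50.1243 + 36.5485 + 15.6712) = 20.7762 / 102.3440 = 0.20300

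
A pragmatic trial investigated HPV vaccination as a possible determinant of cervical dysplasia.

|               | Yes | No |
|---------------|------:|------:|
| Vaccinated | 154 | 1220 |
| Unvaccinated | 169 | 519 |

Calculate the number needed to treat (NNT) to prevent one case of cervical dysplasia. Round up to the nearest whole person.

8

Risk in treated group = 154/1374 = 0.11208; risk in control = 169/688 = 0.24564.
Absolute risk reduction = 0.24564 − 0.11208 = 0.13356
NNT = 1 / ARR = 1 / 0.13356 = 7.487 → round up → 8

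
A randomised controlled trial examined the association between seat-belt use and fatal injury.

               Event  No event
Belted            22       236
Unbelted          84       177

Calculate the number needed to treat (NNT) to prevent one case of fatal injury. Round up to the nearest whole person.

Risk in treated group = 22/258 = 0.08527; risk in control = 84/261 = 0.32184.
Absolute risk reduction = 0.32184 − 0.08527 = 0.23657
NNT = 1 / ARR = 1 / 0.23657 = 4.227 → round up → 5

5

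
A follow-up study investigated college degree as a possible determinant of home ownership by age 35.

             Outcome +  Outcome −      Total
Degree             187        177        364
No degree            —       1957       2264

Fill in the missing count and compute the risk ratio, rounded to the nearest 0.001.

The missing cell is in the unexposed row: 2264 − 1957 = 307.
So a = 187, b = 177, c = 307, d = 1957.
RR = [a/(a+b)] / [c/(c+d)] = (187/364) / (307/2264) = 0.51374/0.13560 = 3.78860

3.789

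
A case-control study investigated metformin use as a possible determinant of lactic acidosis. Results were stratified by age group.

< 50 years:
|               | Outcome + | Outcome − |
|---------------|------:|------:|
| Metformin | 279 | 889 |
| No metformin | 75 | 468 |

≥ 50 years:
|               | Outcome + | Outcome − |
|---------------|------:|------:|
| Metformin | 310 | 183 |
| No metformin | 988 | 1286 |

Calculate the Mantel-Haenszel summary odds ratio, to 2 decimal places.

2.11

OR_MH = Σ(aᵢdᵢ/nᵢ) / Σ(bᵢcᵢ/nᵢ), where nᵢ is the stratum total.
Stratum 1 (< 50 years): n = 1711; a·d/n = 279·468/1711 = 76.3133; b·c/n = 889·75/1711 = 38.9684
Stratum 2 (≥ 50 years): n = 2767; a·d/n = 310·1286/2767 = 144.0766; b·c/n = 183·988/2767 = 65.3430
OR_MH = (76.3133 + 144.0766) / (38.9684 + 65.3430) = 220.3899 / 104.3114 = 2.11281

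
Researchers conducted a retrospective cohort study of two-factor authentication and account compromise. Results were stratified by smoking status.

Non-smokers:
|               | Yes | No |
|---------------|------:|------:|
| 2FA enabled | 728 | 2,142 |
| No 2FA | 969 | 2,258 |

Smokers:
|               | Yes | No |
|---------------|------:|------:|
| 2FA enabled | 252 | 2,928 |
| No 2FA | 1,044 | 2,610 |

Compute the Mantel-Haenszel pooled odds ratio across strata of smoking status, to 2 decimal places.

0.46

OR_MH = Σ(aᵢdᵢ/nᵢ) / Σ(bᵢcᵢ/nᵢ), where nᵢ is the stratum total.
Stratum 1 (Non-smokers): n = 6097; a·d/n = 728·2258/6097 = 269.6119; b·c/n = 2142·969/6097 = 340.4294
Stratum 2 (Smokers): n = 6834; a·d/n = 252·2610/6834 = 96.2423; b·c/n = 2928·1044/6834 = 447.2976
OR_MH = (269.6119 + 96.2423) / (340.4294 + 447.2976) = 365.8543 / 787.7270 = 0.46444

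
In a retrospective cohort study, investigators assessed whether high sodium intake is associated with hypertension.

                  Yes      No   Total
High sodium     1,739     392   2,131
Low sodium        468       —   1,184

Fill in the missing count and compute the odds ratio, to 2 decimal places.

The missing cell is in the unexposed row: 1184 − 468 = 716.
So a = 1739, b = 392, c = 468, d = 716.
OR = (a·d)/(b·c) = (1739 × 716) / (392 × 468) = 1245124 / 183456 = 6.78704

6.79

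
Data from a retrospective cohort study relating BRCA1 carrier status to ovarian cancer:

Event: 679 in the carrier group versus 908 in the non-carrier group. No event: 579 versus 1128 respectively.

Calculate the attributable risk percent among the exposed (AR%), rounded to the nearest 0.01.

From the description: a = 679, b = 579, c = 908, d = 1128.
Risk in exposed = 679/1258 = 0.53975; risk in unexposed = 908/2036 = 0.44597.
RR = 0.53975/0.44597 = 1.21027
AR% = (RR − 1)/RR × 100 = (1.21027 − 1)/1.21027 × 100 = 17.3736%

17.37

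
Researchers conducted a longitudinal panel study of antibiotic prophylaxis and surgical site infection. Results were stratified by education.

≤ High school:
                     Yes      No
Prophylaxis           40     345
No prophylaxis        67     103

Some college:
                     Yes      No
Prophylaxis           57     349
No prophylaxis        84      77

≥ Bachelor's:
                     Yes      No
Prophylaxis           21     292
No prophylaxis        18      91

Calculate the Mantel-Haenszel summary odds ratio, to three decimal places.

0.186

OR_MH = Σ(aᵢdᵢ/nᵢ) / Σ(bᵢcᵢ/nᵢ), where nᵢ is the stratum total.
Stratum 1 (≤ High school): n = 555; a·d/n = 40·103/555 = 7.4234; b·c/n = 345·67/555 = 41.6486
Stratum 2 (Some college): n = 567; a·d/n = 57·77/567 = 7.7407; b·c/n = 349·84/567 = 51.7037
Stratum 3 (≥ Bachelor's): n = 422; a·d/n = 21·91/422 = 4.5284; b·c/n = 292·18/422 = 12.4550
OR_MH = (7.4234 + 7.7407 + 4.5284) / (41.6486 + 51.7037 + 12.4550) = 19.6926 / 105.8073 = 0.18612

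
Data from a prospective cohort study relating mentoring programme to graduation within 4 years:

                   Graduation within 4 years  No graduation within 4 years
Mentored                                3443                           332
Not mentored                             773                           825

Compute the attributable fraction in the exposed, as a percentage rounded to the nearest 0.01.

46.96

Cells: a = 3443, b = 332, c = 773, d = 825.
Risk in exposed = 3443/3775 = 0.91205; risk in unexposed = 773/1598 = 0.48373.
RR = 0.91205/0.48373 = 1.88546
AR% = (RR − 1)/RR × 100 = (1.88546 − 1)/1.88546 × 100 = 46.9625%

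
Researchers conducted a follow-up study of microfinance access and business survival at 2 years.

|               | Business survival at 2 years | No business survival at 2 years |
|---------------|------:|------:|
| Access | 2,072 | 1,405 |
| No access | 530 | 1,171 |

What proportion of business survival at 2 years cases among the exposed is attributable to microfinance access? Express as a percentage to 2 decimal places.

Cells: a = 2072, b = 1405, c = 530, d = 1171.
Risk in exposed = 2072/3477 = 0.59592; risk in unexposed = 530/1701 = 0.31158.
RR = 0.59592/0.31158 = 1.91255
AR% = (RR − 1)/RR × 100 = (1.91255 − 1)/1.91255 × 100 = 47.7139%

47.71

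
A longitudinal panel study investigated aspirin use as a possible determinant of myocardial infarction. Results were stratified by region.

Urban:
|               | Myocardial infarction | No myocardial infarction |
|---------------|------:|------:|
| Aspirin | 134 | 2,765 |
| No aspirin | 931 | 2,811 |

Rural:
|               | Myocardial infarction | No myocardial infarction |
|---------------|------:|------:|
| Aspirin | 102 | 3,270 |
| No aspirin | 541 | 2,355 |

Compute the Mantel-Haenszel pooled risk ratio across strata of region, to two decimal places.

RR_MH = Σ(aᵢ·n₀ᵢ/nᵢ) / Σ(cᵢ·n₁ᵢ/nᵢ), with n₁ᵢ = aᵢ+bᵢ (exposed), n₀ᵢ = cᵢ+dᵢ (unexposed), nᵢ = n₁ᵢ+n₀ᵢ.
Stratum 1 (Urban): n₁ = 2899, n₀ = 3742, n = 6641; a·n₀/n = 134·3742/6641 = 75.5049; c·n₁/n = 931·2899/6641 = 406.4100
Stratum 2 (Rural): n₁ = 3372, n₀ = 2896, n = 6268; a·n₀/n = 102·2896/6268 = 47.1270; c·n₁/n = 541·3372/6268 = 291.0421
RR_MH = (75.5049 + 47.1270) / (406.4100 + 291.0421) = 122.6319 / 697.4521 = 0.17583

0.18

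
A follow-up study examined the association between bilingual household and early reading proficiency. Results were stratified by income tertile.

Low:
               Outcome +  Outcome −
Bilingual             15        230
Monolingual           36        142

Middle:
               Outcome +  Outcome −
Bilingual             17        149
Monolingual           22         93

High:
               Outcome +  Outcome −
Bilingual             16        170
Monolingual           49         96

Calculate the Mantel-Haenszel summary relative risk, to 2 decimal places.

RR_MH = Σ(aᵢ·n₀ᵢ/nᵢ) / Σ(cᵢ·n₁ᵢ/nᵢ), with n₁ᵢ = aᵢ+bᵢ (exposed), n₀ᵢ = cᵢ+dᵢ (unexposed), nᵢ = n₁ᵢ+n₀ᵢ.
Stratum 1 (Low): n₁ = 245, n₀ = 178, n = 423; a·n₀/n = 15·178/423 = 6.3121; c·n₁/n = 36·245/423 = 20.8511
Stratum 2 (Middle): n₁ = 166, n₀ = 115, n = 281; a·n₀/n = 17·115/281 = 6.9573; c·n₁/n = 22·166/281 = 12.9964
Stratum 3 (High): n₁ = 186, n₀ = 145, n = 331; a·n₀/n = 16·145/331 = 7.0091; c·n₁/n = 49·186/331 = 27.5347
RR_MH = (6.3121 + 6.9573 + 7.0091) / (20.8511 + 12.9964 + 27.5347) = 20.2784 / 61.3822 = 0.33036

0.33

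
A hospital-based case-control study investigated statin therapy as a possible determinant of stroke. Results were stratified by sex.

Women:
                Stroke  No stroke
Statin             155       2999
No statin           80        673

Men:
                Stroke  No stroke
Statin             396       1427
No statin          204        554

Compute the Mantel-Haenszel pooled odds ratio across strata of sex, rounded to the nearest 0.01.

0.64

OR_MH = Σ(aᵢdᵢ/nᵢ) / Σ(bᵢcᵢ/nᵢ), where nᵢ is the stratum total.
Stratum 1 (Women): n = 3907; a·d/n = 155·673/3907 = 26.6995; b·c/n = 2999·80/3907 = 61.4077
Stratum 2 (Men): n = 2581; a·d/n = 396·554/2581 = 84.9996; b·c/n = 1427·204/2581 = 112.7888
OR_MH = (26.6995 + 84.9996) / (61.4077 + 112.7888) = 111.6991 / 174.1966 = 0.64122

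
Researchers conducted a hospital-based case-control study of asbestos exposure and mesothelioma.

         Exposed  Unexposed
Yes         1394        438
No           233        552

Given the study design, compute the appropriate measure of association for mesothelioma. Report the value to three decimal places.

Reading the table with exposure as columns: a = 1394 (Exposed, case), b = 233 (Exposed, non-case), c = 438 (Unexposed, case), d = 552.
This is a hospital-based case-control study: participants were sampled on outcome status, so risks in the source population cannot be estimated directly — relative risk is not valid here. The odds ratio is the appropriate measure.
OR = (a·d)/(b·c) = (1394 × 552) / (233 × 438) = 769488 / 102054 = 7.54001

7.540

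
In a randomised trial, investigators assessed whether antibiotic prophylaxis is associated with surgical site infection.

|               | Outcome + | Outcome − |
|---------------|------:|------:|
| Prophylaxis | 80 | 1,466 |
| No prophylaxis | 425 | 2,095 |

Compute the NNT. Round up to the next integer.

9

Risk in treated group = 80/1546 = 0.05175; risk in control = 425/2520 = 0.16865.
Absolute risk reduction = 0.16865 − 0.05175 = 0.11690
NNT = 1 / ARR = 1 / 0.11690 = 8.554 → round up → 9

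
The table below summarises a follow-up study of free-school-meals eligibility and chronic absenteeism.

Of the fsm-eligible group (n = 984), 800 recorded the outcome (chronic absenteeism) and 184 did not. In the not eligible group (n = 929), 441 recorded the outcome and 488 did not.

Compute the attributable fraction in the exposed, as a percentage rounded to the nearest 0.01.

From the description: a = 800, b = 184, c = 441, d = 488.
Risk in exposed = 800/984 = 0.81301; risk in unexposed = 441/929 = 0.47470.
RR = 0.81301/0.47470 = 1.71266
AR% = (RR − 1)/RR × 100 = (1.71266 − 1)/1.71266 × 100 = 41.6114%

41.61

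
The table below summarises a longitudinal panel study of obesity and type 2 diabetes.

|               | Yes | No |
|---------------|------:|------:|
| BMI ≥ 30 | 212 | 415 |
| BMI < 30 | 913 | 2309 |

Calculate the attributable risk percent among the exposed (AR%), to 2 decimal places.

16.19

Cells: a = 212, b = 415, c = 913, d = 2309.
Risk in exposed = 212/627 = 0.33812; risk in unexposed = 913/3222 = 0.28336.
RR = 0.33812/0.28336 = 1.19323
AR% = (RR − 1)/RR × 100 = (1.19323 − 1)/1.19323 × 100 = 16.1937%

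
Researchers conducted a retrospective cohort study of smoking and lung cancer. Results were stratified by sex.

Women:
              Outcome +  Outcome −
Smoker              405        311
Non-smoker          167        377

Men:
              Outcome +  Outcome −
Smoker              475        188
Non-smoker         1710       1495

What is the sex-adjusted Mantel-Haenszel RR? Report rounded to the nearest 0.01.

1.47

RR_MH = Σ(aᵢ·n₀ᵢ/nᵢ) / Σ(cᵢ·n₁ᵢ/nᵢ), with n₁ᵢ = aᵢ+bᵢ (exposed), n₀ᵢ = cᵢ+dᵢ (unexposed), nᵢ = n₁ᵢ+n₀ᵢ.
Stratum 1 (Women): n₁ = 716, n₀ = 544, n = 1260; a·n₀/n = 405·544/1260 = 174.8571; c·n₁/n = 167·716/1260 = 94.8984
Stratum 2 (Men): n₁ = 663, n₀ = 3205, n = 3868; a·n₀/n = 475·3205/3868 = 393.5820; c·n₁/n = 1710·663/3868 = 293.1050
RR_MH = (174.8571 + 393.5820) / (94.8984 + 293.1050) = 568.4391 / 388.0034 = 1.46504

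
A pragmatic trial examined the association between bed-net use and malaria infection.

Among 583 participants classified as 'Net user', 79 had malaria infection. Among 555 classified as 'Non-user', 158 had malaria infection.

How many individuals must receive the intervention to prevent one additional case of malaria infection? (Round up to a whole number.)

Risk in treated group = 79/583 = 0.13551; risk in control = 158/555 = 0.28468.
Absolute risk reduction = 0.28468 − 0.13551 = 0.14918
NNT = 1 / ARR = 1 / 0.14918 = 6.703 → round up → 7

7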